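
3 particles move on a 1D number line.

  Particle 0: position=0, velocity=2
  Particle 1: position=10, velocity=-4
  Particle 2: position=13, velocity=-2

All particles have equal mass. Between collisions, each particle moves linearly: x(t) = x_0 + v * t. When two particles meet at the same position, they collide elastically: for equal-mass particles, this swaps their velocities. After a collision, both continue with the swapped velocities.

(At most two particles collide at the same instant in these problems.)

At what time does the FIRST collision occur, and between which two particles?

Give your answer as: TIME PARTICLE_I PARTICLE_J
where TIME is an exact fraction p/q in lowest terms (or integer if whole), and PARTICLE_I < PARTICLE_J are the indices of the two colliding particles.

Pair (0,1): pos 0,10 vel 2,-4 -> gap=10, closing at 6/unit, collide at t=5/3
Pair (1,2): pos 10,13 vel -4,-2 -> not approaching (rel speed -2 <= 0)
Earliest collision: t=5/3 between 0 and 1

Answer: 5/3 0 1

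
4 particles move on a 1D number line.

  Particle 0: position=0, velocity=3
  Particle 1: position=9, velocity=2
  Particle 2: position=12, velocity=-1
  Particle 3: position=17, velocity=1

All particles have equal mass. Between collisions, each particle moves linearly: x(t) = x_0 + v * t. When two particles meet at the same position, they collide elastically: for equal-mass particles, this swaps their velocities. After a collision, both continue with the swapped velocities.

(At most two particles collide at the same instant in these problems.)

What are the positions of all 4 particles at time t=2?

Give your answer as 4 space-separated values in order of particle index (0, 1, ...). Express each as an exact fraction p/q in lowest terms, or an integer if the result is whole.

Answer: 6 10 13 19

Derivation:
Collision at t=1: particles 1 and 2 swap velocities; positions: p0=3 p1=11 p2=11 p3=18; velocities now: v0=3 v1=-1 v2=2 v3=1
Advance to t=2 (no further collisions before then); velocities: v0=3 v1=-1 v2=2 v3=1; positions = 6 10 13 19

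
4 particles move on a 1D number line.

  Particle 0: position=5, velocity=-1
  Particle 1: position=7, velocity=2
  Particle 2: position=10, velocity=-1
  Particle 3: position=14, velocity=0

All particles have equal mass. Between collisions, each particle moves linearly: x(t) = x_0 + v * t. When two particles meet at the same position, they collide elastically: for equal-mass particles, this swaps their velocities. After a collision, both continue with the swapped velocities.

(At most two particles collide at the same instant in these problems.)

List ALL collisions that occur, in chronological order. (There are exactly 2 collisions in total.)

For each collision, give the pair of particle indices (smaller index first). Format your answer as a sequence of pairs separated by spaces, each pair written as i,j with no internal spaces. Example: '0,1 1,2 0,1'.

Answer: 1,2 2,3

Derivation:
Collision at t=1: particles 1 and 2 swap velocities; positions: p0=4 p1=9 p2=9 p3=14; velocities now: v0=-1 v1=-1 v2=2 v3=0
Collision at t=7/2: particles 2 and 3 swap velocities; positions: p0=3/2 p1=13/2 p2=14 p3=14; velocities now: v0=-1 v1=-1 v2=0 v3=2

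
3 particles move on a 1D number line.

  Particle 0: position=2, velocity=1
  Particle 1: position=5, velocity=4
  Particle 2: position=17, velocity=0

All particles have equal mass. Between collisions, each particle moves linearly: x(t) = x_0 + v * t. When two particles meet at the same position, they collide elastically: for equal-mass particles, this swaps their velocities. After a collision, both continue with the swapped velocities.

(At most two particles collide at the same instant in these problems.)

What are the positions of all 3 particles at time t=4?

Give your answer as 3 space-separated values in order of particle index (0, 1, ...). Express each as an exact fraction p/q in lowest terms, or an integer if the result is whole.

Collision at t=3: particles 1 and 2 swap velocities; positions: p0=5 p1=17 p2=17; velocities now: v0=1 v1=0 v2=4
Advance to t=4 (no further collisions before then); velocities: v0=1 v1=0 v2=4; positions = 6 17 21

Answer: 6 17 21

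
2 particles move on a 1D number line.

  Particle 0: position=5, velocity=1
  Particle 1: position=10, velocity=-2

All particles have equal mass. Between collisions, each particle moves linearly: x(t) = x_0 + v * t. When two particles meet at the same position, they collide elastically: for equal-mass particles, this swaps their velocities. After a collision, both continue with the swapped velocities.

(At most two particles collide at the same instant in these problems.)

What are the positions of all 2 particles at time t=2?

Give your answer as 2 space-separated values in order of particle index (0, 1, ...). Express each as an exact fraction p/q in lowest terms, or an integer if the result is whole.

Answer: 6 7

Derivation:
Collision at t=5/3: particles 0 and 1 swap velocities; positions: p0=20/3 p1=20/3; velocities now: v0=-2 v1=1
Advance to t=2 (no further collisions before then); velocities: v0=-2 v1=1; positions = 6 7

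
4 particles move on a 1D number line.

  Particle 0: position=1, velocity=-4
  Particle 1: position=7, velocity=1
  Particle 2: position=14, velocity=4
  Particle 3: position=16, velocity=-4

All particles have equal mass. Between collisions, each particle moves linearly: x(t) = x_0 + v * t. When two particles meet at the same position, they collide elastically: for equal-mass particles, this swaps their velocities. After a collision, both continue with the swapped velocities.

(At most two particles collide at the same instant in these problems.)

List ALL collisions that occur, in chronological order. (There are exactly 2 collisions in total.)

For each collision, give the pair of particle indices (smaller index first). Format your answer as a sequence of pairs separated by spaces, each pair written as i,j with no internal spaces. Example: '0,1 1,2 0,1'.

Answer: 2,3 1,2

Derivation:
Collision at t=1/4: particles 2 and 3 swap velocities; positions: p0=0 p1=29/4 p2=15 p3=15; velocities now: v0=-4 v1=1 v2=-4 v3=4
Collision at t=9/5: particles 1 and 2 swap velocities; positions: p0=-31/5 p1=44/5 p2=44/5 p3=106/5; velocities now: v0=-4 v1=-4 v2=1 v3=4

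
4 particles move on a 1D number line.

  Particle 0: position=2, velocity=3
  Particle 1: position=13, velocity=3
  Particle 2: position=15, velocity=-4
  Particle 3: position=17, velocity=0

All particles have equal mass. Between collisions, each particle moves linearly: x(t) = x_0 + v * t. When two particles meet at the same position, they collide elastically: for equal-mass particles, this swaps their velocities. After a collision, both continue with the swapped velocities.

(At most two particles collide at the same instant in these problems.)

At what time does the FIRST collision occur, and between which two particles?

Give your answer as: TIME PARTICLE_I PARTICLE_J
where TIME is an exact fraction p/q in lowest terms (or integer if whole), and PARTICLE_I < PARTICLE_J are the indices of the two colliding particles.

Answer: 2/7 1 2

Derivation:
Pair (0,1): pos 2,13 vel 3,3 -> not approaching (rel speed 0 <= 0)
Pair (1,2): pos 13,15 vel 3,-4 -> gap=2, closing at 7/unit, collide at t=2/7
Pair (2,3): pos 15,17 vel -4,0 -> not approaching (rel speed -4 <= 0)
Earliest collision: t=2/7 between 1 and 2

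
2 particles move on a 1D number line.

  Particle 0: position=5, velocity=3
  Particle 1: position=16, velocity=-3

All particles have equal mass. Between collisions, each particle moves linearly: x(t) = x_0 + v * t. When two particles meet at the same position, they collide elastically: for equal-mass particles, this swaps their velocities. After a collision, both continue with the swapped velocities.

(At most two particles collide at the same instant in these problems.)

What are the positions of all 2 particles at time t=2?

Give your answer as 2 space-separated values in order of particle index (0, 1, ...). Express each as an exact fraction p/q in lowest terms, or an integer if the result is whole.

Answer: 10 11

Derivation:
Collision at t=11/6: particles 0 and 1 swap velocities; positions: p0=21/2 p1=21/2; velocities now: v0=-3 v1=3
Advance to t=2 (no further collisions before then); velocities: v0=-3 v1=3; positions = 10 11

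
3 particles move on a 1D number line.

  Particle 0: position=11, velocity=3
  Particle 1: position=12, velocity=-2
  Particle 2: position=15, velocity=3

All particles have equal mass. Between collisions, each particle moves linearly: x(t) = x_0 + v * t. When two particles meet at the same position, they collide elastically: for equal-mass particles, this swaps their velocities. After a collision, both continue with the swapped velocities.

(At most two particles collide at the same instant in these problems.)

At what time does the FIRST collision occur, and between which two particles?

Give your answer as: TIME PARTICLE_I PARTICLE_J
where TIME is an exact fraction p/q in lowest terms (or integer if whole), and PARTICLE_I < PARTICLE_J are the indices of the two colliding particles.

Answer: 1/5 0 1

Derivation:
Pair (0,1): pos 11,12 vel 3,-2 -> gap=1, closing at 5/unit, collide at t=1/5
Pair (1,2): pos 12,15 vel -2,3 -> not approaching (rel speed -5 <= 0)
Earliest collision: t=1/5 between 0 and 1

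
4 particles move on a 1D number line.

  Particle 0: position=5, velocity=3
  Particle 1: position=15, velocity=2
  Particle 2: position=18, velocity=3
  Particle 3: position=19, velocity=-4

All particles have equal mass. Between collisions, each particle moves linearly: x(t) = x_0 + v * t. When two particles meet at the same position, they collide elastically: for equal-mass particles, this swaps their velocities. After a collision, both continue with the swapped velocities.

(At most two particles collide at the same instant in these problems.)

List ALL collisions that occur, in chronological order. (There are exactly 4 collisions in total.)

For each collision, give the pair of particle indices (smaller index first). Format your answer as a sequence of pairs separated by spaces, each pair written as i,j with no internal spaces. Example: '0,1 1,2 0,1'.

Collision at t=1/7: particles 2 and 3 swap velocities; positions: p0=38/7 p1=107/7 p2=129/7 p3=129/7; velocities now: v0=3 v1=2 v2=-4 v3=3
Collision at t=2/3: particles 1 and 2 swap velocities; positions: p0=7 p1=49/3 p2=49/3 p3=20; velocities now: v0=3 v1=-4 v2=2 v3=3
Collision at t=2: particles 0 and 1 swap velocities; positions: p0=11 p1=11 p2=19 p3=24; velocities now: v0=-4 v1=3 v2=2 v3=3
Collision at t=10: particles 1 and 2 swap velocities; positions: p0=-21 p1=35 p2=35 p3=48; velocities now: v0=-4 v1=2 v2=3 v3=3

Answer: 2,3 1,2 0,1 1,2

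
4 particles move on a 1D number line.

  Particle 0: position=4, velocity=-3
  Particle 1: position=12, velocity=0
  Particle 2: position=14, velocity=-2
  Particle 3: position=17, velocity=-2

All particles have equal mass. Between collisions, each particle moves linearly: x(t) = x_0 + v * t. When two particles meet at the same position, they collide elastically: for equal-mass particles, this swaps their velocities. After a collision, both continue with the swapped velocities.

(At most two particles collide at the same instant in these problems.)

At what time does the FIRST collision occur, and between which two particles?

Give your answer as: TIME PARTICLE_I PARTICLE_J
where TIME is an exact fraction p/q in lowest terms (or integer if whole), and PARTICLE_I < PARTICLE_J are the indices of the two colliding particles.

Answer: 1 1 2

Derivation:
Pair (0,1): pos 4,12 vel -3,0 -> not approaching (rel speed -3 <= 0)
Pair (1,2): pos 12,14 vel 0,-2 -> gap=2, closing at 2/unit, collide at t=1
Pair (2,3): pos 14,17 vel -2,-2 -> not approaching (rel speed 0 <= 0)
Earliest collision: t=1 between 1 and 2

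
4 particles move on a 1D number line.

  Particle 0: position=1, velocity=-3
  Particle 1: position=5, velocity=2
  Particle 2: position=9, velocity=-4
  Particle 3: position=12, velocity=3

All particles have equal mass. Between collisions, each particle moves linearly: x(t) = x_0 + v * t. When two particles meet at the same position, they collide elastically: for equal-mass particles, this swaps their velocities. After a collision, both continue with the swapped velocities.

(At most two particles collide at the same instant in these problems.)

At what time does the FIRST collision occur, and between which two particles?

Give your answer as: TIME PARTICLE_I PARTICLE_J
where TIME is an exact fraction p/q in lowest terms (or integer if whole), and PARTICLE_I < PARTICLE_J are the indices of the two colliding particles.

Answer: 2/3 1 2

Derivation:
Pair (0,1): pos 1,5 vel -3,2 -> not approaching (rel speed -5 <= 0)
Pair (1,2): pos 5,9 vel 2,-4 -> gap=4, closing at 6/unit, collide at t=2/3
Pair (2,3): pos 9,12 vel -4,3 -> not approaching (rel speed -7 <= 0)
Earliest collision: t=2/3 between 1 and 2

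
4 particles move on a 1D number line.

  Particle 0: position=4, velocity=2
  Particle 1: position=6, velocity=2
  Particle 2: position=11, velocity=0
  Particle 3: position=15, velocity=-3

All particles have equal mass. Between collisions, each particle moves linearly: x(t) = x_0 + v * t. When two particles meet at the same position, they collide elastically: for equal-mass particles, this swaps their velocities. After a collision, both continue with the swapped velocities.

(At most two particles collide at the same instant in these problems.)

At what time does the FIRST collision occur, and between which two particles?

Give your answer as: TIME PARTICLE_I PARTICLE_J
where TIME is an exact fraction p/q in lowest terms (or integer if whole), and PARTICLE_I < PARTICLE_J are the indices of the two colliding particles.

Answer: 4/3 2 3

Derivation:
Pair (0,1): pos 4,6 vel 2,2 -> not approaching (rel speed 0 <= 0)
Pair (1,2): pos 6,11 vel 2,0 -> gap=5, closing at 2/unit, collide at t=5/2
Pair (2,3): pos 11,15 vel 0,-3 -> gap=4, closing at 3/unit, collide at t=4/3
Earliest collision: t=4/3 between 2 and 3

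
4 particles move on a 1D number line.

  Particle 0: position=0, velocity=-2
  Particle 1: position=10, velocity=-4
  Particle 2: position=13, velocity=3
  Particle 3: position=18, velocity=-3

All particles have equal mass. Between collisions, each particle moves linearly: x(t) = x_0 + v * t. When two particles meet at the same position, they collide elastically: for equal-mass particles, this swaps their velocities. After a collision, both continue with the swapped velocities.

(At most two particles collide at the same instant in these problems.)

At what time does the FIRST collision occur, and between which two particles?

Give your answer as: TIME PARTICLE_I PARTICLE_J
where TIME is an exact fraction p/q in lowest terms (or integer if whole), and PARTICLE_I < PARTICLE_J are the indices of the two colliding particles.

Pair (0,1): pos 0,10 vel -2,-4 -> gap=10, closing at 2/unit, collide at t=5
Pair (1,2): pos 10,13 vel -4,3 -> not approaching (rel speed -7 <= 0)
Pair (2,3): pos 13,18 vel 3,-3 -> gap=5, closing at 6/unit, collide at t=5/6
Earliest collision: t=5/6 between 2 and 3

Answer: 5/6 2 3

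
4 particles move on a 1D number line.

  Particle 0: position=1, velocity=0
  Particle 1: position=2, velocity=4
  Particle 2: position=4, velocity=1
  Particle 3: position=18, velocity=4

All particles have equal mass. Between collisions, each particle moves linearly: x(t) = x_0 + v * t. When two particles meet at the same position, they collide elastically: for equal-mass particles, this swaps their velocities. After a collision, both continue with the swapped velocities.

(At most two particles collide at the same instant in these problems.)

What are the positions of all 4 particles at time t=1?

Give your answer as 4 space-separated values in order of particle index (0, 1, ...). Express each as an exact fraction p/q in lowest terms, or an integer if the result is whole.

Answer: 1 5 6 22

Derivation:
Collision at t=2/3: particles 1 and 2 swap velocities; positions: p0=1 p1=14/3 p2=14/3 p3=62/3; velocities now: v0=0 v1=1 v2=4 v3=4
Advance to t=1 (no further collisions before then); velocities: v0=0 v1=1 v2=4 v3=4; positions = 1 5 6 22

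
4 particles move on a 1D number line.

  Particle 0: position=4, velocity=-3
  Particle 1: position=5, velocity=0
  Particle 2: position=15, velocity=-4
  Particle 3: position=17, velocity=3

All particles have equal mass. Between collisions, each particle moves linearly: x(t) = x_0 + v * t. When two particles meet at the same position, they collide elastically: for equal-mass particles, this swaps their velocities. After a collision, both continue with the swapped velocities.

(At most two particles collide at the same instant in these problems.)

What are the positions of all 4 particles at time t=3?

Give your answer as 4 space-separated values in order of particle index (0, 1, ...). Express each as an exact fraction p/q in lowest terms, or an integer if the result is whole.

Collision at t=5/2: particles 1 and 2 swap velocities; positions: p0=-7/2 p1=5 p2=5 p3=49/2; velocities now: v0=-3 v1=-4 v2=0 v3=3
Advance to t=3 (no further collisions before then); velocities: v0=-3 v1=-4 v2=0 v3=3; positions = -5 3 5 26

Answer: -5 3 5 26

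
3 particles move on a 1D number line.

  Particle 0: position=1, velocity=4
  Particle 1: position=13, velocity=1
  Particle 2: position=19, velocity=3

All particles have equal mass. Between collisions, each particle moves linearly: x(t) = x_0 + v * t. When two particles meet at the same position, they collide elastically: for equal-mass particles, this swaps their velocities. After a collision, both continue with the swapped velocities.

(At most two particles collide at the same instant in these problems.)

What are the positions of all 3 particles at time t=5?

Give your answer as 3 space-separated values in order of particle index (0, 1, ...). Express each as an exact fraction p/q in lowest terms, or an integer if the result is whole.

Answer: 18 21 34

Derivation:
Collision at t=4: particles 0 and 1 swap velocities; positions: p0=17 p1=17 p2=31; velocities now: v0=1 v1=4 v2=3
Advance to t=5 (no further collisions before then); velocities: v0=1 v1=4 v2=3; positions = 18 21 34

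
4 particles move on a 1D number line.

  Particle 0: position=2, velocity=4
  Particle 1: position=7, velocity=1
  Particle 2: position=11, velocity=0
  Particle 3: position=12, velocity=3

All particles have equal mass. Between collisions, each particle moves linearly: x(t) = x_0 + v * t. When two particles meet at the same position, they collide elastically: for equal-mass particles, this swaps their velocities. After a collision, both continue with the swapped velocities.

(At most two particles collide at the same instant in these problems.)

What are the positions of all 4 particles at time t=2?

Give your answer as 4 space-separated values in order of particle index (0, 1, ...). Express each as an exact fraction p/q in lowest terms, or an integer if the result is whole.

Collision at t=5/3: particles 0 and 1 swap velocities; positions: p0=26/3 p1=26/3 p2=11 p3=17; velocities now: v0=1 v1=4 v2=0 v3=3
Advance to t=2 (no further collisions before then); velocities: v0=1 v1=4 v2=0 v3=3; positions = 9 10 11 18

Answer: 9 10 11 18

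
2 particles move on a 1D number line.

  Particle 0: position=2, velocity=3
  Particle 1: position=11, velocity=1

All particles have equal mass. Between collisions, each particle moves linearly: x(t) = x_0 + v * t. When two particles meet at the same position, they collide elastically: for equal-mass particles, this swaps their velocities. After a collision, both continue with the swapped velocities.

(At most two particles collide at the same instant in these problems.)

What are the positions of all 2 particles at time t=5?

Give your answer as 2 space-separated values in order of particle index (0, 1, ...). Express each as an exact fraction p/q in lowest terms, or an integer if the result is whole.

Collision at t=9/2: particles 0 and 1 swap velocities; positions: p0=31/2 p1=31/2; velocities now: v0=1 v1=3
Advance to t=5 (no further collisions before then); velocities: v0=1 v1=3; positions = 16 17

Answer: 16 17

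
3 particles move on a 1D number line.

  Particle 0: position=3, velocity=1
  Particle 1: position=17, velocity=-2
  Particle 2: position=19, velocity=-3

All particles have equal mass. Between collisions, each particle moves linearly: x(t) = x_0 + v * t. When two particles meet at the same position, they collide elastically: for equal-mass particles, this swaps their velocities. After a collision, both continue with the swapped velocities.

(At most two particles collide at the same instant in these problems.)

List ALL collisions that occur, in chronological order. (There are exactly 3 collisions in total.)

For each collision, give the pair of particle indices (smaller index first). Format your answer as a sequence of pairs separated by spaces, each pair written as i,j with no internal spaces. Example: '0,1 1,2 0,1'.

Answer: 1,2 0,1 1,2

Derivation:
Collision at t=2: particles 1 and 2 swap velocities; positions: p0=5 p1=13 p2=13; velocities now: v0=1 v1=-3 v2=-2
Collision at t=4: particles 0 and 1 swap velocities; positions: p0=7 p1=7 p2=9; velocities now: v0=-3 v1=1 v2=-2
Collision at t=14/3: particles 1 and 2 swap velocities; positions: p0=5 p1=23/3 p2=23/3; velocities now: v0=-3 v1=-2 v2=1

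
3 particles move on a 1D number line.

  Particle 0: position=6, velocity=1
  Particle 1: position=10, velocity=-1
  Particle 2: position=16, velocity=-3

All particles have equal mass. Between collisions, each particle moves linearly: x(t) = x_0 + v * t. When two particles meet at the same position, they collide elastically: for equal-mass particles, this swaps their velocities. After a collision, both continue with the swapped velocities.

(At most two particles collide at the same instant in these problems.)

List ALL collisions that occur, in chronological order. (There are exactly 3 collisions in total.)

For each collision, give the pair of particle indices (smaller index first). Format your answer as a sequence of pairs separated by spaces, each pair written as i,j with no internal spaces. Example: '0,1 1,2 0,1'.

Answer: 0,1 1,2 0,1

Derivation:
Collision at t=2: particles 0 and 1 swap velocities; positions: p0=8 p1=8 p2=10; velocities now: v0=-1 v1=1 v2=-3
Collision at t=5/2: particles 1 and 2 swap velocities; positions: p0=15/2 p1=17/2 p2=17/2; velocities now: v0=-1 v1=-3 v2=1
Collision at t=3: particles 0 and 1 swap velocities; positions: p0=7 p1=7 p2=9; velocities now: v0=-3 v1=-1 v2=1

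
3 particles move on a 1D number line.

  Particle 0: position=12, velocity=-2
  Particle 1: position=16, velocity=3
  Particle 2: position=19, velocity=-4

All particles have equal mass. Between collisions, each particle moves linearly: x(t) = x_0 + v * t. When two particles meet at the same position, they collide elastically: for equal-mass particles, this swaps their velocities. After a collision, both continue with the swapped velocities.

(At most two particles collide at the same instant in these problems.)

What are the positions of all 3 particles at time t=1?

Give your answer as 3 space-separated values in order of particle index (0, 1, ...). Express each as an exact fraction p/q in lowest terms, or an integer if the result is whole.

Answer: 10 15 19

Derivation:
Collision at t=3/7: particles 1 and 2 swap velocities; positions: p0=78/7 p1=121/7 p2=121/7; velocities now: v0=-2 v1=-4 v2=3
Advance to t=1 (no further collisions before then); velocities: v0=-2 v1=-4 v2=3; positions = 10 15 19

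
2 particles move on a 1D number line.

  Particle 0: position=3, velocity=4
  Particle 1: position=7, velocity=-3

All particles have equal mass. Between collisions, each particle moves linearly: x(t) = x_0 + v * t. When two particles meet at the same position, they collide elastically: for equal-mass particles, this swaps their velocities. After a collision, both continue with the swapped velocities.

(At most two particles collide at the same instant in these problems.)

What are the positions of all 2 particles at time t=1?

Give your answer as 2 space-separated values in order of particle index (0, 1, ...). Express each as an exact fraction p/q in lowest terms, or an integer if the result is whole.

Answer: 4 7

Derivation:
Collision at t=4/7: particles 0 and 1 swap velocities; positions: p0=37/7 p1=37/7; velocities now: v0=-3 v1=4
Advance to t=1 (no further collisions before then); velocities: v0=-3 v1=4; positions = 4 7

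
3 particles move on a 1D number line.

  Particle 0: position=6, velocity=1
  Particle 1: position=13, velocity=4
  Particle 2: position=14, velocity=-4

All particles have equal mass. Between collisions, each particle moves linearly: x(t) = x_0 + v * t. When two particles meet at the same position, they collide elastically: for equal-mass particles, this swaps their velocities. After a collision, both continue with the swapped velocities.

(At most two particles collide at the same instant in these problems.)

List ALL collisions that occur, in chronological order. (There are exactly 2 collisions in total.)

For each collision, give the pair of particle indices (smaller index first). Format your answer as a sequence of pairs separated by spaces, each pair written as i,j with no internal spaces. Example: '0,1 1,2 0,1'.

Collision at t=1/8: particles 1 and 2 swap velocities; positions: p0=49/8 p1=27/2 p2=27/2; velocities now: v0=1 v1=-4 v2=4
Collision at t=8/5: particles 0 and 1 swap velocities; positions: p0=38/5 p1=38/5 p2=97/5; velocities now: v0=-4 v1=1 v2=4

Answer: 1,2 0,1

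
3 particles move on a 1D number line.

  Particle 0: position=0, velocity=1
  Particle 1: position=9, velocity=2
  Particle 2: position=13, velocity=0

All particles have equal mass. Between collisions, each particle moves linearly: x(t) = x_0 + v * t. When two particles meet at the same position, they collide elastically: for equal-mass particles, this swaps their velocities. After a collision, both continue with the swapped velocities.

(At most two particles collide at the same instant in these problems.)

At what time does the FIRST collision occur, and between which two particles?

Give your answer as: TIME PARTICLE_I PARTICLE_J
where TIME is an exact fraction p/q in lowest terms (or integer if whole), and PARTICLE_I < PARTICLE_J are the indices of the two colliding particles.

Answer: 2 1 2

Derivation:
Pair (0,1): pos 0,9 vel 1,2 -> not approaching (rel speed -1 <= 0)
Pair (1,2): pos 9,13 vel 2,0 -> gap=4, closing at 2/unit, collide at t=2
Earliest collision: t=2 between 1 and 2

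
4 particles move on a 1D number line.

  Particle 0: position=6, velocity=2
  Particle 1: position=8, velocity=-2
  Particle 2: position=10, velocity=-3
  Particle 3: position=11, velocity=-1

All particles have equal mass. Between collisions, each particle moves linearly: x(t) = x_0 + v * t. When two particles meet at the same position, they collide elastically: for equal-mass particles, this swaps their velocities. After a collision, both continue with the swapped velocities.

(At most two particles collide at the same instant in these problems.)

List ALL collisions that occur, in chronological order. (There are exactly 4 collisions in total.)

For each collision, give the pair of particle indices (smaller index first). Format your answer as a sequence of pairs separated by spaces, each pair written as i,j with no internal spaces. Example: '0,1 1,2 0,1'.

Collision at t=1/2: particles 0 and 1 swap velocities; positions: p0=7 p1=7 p2=17/2 p3=21/2; velocities now: v0=-2 v1=2 v2=-3 v3=-1
Collision at t=4/5: particles 1 and 2 swap velocities; positions: p0=32/5 p1=38/5 p2=38/5 p3=51/5; velocities now: v0=-2 v1=-3 v2=2 v3=-1
Collision at t=5/3: particles 2 and 3 swap velocities; positions: p0=14/3 p1=5 p2=28/3 p3=28/3; velocities now: v0=-2 v1=-3 v2=-1 v3=2
Collision at t=2: particles 0 and 1 swap velocities; positions: p0=4 p1=4 p2=9 p3=10; velocities now: v0=-3 v1=-2 v2=-1 v3=2

Answer: 0,1 1,2 2,3 0,1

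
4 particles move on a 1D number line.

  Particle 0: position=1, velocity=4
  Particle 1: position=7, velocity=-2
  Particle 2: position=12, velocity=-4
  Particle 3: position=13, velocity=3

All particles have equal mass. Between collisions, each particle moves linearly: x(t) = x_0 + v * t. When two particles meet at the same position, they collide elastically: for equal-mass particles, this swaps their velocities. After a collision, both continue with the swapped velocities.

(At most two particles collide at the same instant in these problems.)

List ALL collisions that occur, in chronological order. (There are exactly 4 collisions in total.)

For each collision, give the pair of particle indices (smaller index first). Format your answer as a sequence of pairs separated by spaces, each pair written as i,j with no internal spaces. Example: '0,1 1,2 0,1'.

Collision at t=1: particles 0 and 1 swap velocities; positions: p0=5 p1=5 p2=8 p3=16; velocities now: v0=-2 v1=4 v2=-4 v3=3
Collision at t=11/8: particles 1 and 2 swap velocities; positions: p0=17/4 p1=13/2 p2=13/2 p3=137/8; velocities now: v0=-2 v1=-4 v2=4 v3=3
Collision at t=5/2: particles 0 and 1 swap velocities; positions: p0=2 p1=2 p2=11 p3=41/2; velocities now: v0=-4 v1=-2 v2=4 v3=3
Collision at t=12: particles 2 and 3 swap velocities; positions: p0=-36 p1=-17 p2=49 p3=49; velocities now: v0=-4 v1=-2 v2=3 v3=4

Answer: 0,1 1,2 0,1 2,3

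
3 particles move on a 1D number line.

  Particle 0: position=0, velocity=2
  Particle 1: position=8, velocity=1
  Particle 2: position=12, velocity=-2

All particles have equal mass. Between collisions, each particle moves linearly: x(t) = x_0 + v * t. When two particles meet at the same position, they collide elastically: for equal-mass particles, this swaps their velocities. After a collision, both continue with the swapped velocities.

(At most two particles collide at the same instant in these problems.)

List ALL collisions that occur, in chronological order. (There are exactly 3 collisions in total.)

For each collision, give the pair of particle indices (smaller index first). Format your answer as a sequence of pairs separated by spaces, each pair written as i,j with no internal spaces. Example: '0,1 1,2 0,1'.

Answer: 1,2 0,1 1,2

Derivation:
Collision at t=4/3: particles 1 and 2 swap velocities; positions: p0=8/3 p1=28/3 p2=28/3; velocities now: v0=2 v1=-2 v2=1
Collision at t=3: particles 0 and 1 swap velocities; positions: p0=6 p1=6 p2=11; velocities now: v0=-2 v1=2 v2=1
Collision at t=8: particles 1 and 2 swap velocities; positions: p0=-4 p1=16 p2=16; velocities now: v0=-2 v1=1 v2=2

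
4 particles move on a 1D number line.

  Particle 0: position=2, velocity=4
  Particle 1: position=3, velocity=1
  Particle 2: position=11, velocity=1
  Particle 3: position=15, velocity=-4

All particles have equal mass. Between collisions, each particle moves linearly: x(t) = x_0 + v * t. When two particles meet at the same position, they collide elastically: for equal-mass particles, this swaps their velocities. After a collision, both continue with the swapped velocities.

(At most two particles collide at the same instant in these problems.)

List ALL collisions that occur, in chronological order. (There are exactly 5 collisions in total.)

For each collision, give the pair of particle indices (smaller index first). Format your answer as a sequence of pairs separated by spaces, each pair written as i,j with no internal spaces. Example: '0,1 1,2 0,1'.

Answer: 0,1 2,3 1,2 0,1 2,3

Derivation:
Collision at t=1/3: particles 0 and 1 swap velocities; positions: p0=10/3 p1=10/3 p2=34/3 p3=41/3; velocities now: v0=1 v1=4 v2=1 v3=-4
Collision at t=4/5: particles 2 and 3 swap velocities; positions: p0=19/5 p1=26/5 p2=59/5 p3=59/5; velocities now: v0=1 v1=4 v2=-4 v3=1
Collision at t=13/8: particles 1 and 2 swap velocities; positions: p0=37/8 p1=17/2 p2=17/2 p3=101/8; velocities now: v0=1 v1=-4 v2=4 v3=1
Collision at t=12/5: particles 0 and 1 swap velocities; positions: p0=27/5 p1=27/5 p2=58/5 p3=67/5; velocities now: v0=-4 v1=1 v2=4 v3=1
Collision at t=3: particles 2 and 3 swap velocities; positions: p0=3 p1=6 p2=14 p3=14; velocities now: v0=-4 v1=1 v2=1 v3=4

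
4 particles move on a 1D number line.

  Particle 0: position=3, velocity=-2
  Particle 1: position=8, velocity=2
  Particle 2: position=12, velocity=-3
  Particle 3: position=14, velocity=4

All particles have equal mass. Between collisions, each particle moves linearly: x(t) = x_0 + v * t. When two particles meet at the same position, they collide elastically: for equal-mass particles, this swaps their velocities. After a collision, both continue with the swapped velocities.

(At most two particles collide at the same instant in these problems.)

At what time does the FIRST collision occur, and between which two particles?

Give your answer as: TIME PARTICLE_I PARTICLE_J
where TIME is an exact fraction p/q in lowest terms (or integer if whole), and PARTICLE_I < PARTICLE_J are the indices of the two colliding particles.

Answer: 4/5 1 2

Derivation:
Pair (0,1): pos 3,8 vel -2,2 -> not approaching (rel speed -4 <= 0)
Pair (1,2): pos 8,12 vel 2,-3 -> gap=4, closing at 5/unit, collide at t=4/5
Pair (2,3): pos 12,14 vel -3,4 -> not approaching (rel speed -7 <= 0)
Earliest collision: t=4/5 between 1 and 2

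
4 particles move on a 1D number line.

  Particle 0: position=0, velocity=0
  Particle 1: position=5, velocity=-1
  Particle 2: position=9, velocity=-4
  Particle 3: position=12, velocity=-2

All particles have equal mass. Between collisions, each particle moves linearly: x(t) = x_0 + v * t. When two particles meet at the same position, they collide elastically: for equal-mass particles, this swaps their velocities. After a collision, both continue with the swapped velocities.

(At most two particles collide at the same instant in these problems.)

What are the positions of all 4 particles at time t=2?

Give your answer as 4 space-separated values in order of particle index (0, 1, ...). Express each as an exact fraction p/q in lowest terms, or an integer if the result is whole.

Answer: 0 1 3 8

Derivation:
Collision at t=4/3: particles 1 and 2 swap velocities; positions: p0=0 p1=11/3 p2=11/3 p3=28/3; velocities now: v0=0 v1=-4 v2=-1 v3=-2
Advance to t=2 (no further collisions before then); velocities: v0=0 v1=-4 v2=-1 v3=-2; positions = 0 1 3 8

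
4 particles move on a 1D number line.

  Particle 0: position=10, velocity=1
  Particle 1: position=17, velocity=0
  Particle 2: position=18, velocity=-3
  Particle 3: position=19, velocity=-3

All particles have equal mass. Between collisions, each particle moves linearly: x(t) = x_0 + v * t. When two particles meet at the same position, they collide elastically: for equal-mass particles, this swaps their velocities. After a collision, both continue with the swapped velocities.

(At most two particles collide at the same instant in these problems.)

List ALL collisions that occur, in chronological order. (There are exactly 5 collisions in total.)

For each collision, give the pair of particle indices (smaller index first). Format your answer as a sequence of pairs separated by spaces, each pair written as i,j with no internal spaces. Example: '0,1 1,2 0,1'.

Collision at t=1/3: particles 1 and 2 swap velocities; positions: p0=31/3 p1=17 p2=17 p3=18; velocities now: v0=1 v1=-3 v2=0 v3=-3
Collision at t=2/3: particles 2 and 3 swap velocities; positions: p0=32/3 p1=16 p2=17 p3=17; velocities now: v0=1 v1=-3 v2=-3 v3=0
Collision at t=2: particles 0 and 1 swap velocities; positions: p0=12 p1=12 p2=13 p3=17; velocities now: v0=-3 v1=1 v2=-3 v3=0
Collision at t=9/4: particles 1 and 2 swap velocities; positions: p0=45/4 p1=49/4 p2=49/4 p3=17; velocities now: v0=-3 v1=-3 v2=1 v3=0
Collision at t=7: particles 2 and 3 swap velocities; positions: p0=-3 p1=-2 p2=17 p3=17; velocities now: v0=-3 v1=-3 v2=0 v3=1

Answer: 1,2 2,3 0,1 1,2 2,3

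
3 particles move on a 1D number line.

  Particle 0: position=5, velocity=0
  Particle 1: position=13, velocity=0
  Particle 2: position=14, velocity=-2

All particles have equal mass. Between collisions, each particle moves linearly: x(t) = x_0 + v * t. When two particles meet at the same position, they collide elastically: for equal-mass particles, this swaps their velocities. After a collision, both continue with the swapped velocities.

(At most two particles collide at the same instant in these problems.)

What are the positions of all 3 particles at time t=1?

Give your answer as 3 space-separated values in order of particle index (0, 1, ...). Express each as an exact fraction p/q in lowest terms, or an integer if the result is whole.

Collision at t=1/2: particles 1 and 2 swap velocities; positions: p0=5 p1=13 p2=13; velocities now: v0=0 v1=-2 v2=0
Advance to t=1 (no further collisions before then); velocities: v0=0 v1=-2 v2=0; positions = 5 12 13

Answer: 5 12 13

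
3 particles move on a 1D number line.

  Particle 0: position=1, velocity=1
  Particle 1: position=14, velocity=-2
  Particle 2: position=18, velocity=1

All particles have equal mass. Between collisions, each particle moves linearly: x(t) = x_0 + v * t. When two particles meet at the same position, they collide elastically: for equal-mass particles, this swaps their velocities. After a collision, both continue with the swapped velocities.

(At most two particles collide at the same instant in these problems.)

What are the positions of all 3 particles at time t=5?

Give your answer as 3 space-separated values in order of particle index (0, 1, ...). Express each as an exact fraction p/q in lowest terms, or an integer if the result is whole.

Collision at t=13/3: particles 0 and 1 swap velocities; positions: p0=16/3 p1=16/3 p2=67/3; velocities now: v0=-2 v1=1 v2=1
Advance to t=5 (no further collisions before then); velocities: v0=-2 v1=1 v2=1; positions = 4 6 23

Answer: 4 6 23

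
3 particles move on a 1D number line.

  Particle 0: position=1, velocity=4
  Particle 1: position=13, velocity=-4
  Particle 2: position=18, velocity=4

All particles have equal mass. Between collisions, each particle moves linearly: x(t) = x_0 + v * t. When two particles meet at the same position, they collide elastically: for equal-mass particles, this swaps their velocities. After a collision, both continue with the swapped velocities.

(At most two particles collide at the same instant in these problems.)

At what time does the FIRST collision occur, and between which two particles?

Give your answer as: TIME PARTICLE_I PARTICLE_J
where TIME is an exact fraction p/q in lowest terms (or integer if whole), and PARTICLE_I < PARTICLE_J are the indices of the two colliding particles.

Pair (0,1): pos 1,13 vel 4,-4 -> gap=12, closing at 8/unit, collide at t=3/2
Pair (1,2): pos 13,18 vel -4,4 -> not approaching (rel speed -8 <= 0)
Earliest collision: t=3/2 between 0 and 1

Answer: 3/2 0 1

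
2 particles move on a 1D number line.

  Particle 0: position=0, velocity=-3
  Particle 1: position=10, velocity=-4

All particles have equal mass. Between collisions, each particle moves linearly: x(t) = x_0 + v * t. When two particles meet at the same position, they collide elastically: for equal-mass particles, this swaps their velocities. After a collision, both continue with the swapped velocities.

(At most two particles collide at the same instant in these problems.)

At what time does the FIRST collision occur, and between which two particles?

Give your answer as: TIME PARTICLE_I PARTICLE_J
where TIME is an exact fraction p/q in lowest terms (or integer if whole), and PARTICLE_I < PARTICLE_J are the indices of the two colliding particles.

Pair (0,1): pos 0,10 vel -3,-4 -> gap=10, closing at 1/unit, collide at t=10
Earliest collision: t=10 between 0 and 1

Answer: 10 0 1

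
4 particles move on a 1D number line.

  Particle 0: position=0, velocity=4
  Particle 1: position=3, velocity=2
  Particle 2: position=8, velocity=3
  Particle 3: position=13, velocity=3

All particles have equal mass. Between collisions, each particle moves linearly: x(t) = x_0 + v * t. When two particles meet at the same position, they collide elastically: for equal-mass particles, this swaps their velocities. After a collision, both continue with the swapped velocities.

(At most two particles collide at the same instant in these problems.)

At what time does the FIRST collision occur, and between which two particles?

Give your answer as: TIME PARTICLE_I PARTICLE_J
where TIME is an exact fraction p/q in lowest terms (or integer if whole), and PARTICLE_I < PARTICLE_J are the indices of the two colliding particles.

Answer: 3/2 0 1

Derivation:
Pair (0,1): pos 0,3 vel 4,2 -> gap=3, closing at 2/unit, collide at t=3/2
Pair (1,2): pos 3,8 vel 2,3 -> not approaching (rel speed -1 <= 0)
Pair (2,3): pos 8,13 vel 3,3 -> not approaching (rel speed 0 <= 0)
Earliest collision: t=3/2 between 0 and 1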